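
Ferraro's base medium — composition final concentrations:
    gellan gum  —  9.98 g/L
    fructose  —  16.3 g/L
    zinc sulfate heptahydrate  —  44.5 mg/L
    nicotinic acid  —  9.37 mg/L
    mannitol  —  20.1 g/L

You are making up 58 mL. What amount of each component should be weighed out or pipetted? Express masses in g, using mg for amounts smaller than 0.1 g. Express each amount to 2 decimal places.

Target volume = 58 mL = 0.058 L.
gellan gum: 9.98 g/L × 0.058 L = 0.58 g
fructose: 16.3 g/L × 0.058 L = 0.95 g
zinc sulfate heptahydrate: 44.5 mg/L × 0.058 L = 2.58 mg
nicotinic acid: 9.37 mg/L × 0.058 L = 0.54 mg
mannitol: 20.1 g/L × 0.058 L = 1.17 g

gellan gum 0.58 g; fructose 0.95 g; zinc sulfate heptahydrate 2.58 mg; nicotinic acid 0.54 mg; mannitol 1.17 g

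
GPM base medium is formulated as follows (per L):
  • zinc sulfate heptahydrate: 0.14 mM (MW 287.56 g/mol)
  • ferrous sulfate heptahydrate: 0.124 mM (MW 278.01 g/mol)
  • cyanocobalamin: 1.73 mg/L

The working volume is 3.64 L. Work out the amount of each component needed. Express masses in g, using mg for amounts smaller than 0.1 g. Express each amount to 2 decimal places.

zinc sulfate heptahydrate 0.15 g; ferrous sulfate heptahydrate 0.13 g; cyanocobalamin 6.30 mg

Scale factor relative to 1 L: 3.64.
zinc sulfate heptahydrate: 0.14 mmol/L × 287.56 g/mol × 3.64 L ÷ 1000 = 0.15 g
ferrous sulfate heptahydrate: 0.124 mmol/L × 278.01 g/mol × 3.64 L ÷ 1000 = 0.13 g
cyanocobalamin: 1.73 mg/L × 3.64 L = 6.30 mg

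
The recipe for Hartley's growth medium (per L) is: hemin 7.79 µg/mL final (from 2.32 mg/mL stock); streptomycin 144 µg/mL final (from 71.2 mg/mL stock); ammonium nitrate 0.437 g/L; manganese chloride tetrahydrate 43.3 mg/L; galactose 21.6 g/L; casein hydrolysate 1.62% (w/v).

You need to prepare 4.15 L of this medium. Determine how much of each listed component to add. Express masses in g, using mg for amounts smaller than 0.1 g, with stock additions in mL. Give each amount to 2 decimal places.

hemin 13.93 mL; streptomycin 8.39 mL; ammonium nitrate 1.81 g; manganese chloride tetrahydrate 0.18 g; galactose 89.64 g; casein hydrolysate 67.23 g

Working volume: 4.15 L.
hemin: dilute stock: 7.79 µg/mL × 4150 mL ÷ 2320 µg/mL = 13.93 mL
streptomycin: C1V1 = C2V2 → 144 µg/mL × 4150 mL ÷ 71200 µg/mL = 8.39 mL
ammonium nitrate: 0.437 g/L × 4.15 L = 1.81 g
manganese chloride tetrahydrate: 43.3 mg/L × 4.15 L = 179.695 mg = 0.18 g
galactose: 21.6 g/L × 4.15 L = 89.64 g
casein hydrolysate: 1.62% w/v = 16.2 g/L → 16.2 × 4.15 L = 67.23 g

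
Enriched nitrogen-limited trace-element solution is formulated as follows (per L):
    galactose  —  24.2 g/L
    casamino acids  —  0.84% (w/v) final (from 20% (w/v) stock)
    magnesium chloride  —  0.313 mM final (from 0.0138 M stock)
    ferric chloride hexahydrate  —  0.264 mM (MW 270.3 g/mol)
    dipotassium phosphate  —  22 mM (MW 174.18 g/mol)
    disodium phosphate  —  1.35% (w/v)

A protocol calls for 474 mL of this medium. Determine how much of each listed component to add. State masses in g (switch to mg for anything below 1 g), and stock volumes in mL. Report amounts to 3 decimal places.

Scale factor relative to 1 L: 0.474.
galactose: 24.2 g/L × 0.474 L = 11.471 g
casamino acids: dilute stock: 0.84% ÷ 20% × 474 mL = 19.908 mL
magnesium chloride: dilute stock: 0.313 mM × 474 mL ÷ 13.8 mM = 10.751 mL
ferric chloride hexahydrate: 0.264 mmol/L × 270.3 mg/mmol × 0.474 L = 33.824 mg
dipotassium phosphate: 22 mmol/L × 174.18 g/mol × 0.474 L ÷ 1000 = 1.816 g
disodium phosphate: 1.35% w/v = 13.5 g/L → 13.5 × 0.474 L = 6.399 g

galactose 11.471 g; casamino acids 19.908 mL; magnesium chloride 10.751 mL; ferric chloride hexahydrate 33.824 mg; dipotassium phosphate 1.816 g; disodium phosphate 6.399 g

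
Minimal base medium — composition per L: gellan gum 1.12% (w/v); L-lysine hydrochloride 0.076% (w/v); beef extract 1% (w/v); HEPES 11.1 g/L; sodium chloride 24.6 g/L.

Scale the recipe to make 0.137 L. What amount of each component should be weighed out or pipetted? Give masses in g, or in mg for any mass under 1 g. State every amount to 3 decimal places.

gellan gum 1.534 g; L-lysine hydrochloride 104.120 mg; beef extract 1.370 g; HEPES 1.521 g; sodium chloride 3.370 g

Working volume: 0.137 L.
gellan gum: 1.12 g per 100 mL × 137 mL ÷ 100 = 1.534 g
L-lysine hydrochloride: 0.076% w/v = 0.76 g/L → 0.76 × 0.137 L = 0.10412 g = 104.120 mg
beef extract: 1% w/v = 10 g/L → 10 × 0.137 L = 1.370 g
HEPES: 11.1 g/L × 0.137 L = 1.521 g
sodium chloride: 24.6 g/L × 0.137 L = 3.370 g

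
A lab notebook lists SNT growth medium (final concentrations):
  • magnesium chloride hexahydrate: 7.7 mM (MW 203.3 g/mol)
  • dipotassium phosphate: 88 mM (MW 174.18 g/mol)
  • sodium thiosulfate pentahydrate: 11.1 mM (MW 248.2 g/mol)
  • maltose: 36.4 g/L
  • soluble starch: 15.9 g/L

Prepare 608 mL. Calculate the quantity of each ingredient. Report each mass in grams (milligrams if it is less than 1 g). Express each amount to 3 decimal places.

Target volume = 608 mL = 0.608 L.
magnesium chloride hexahydrate: 7.7 mmol/L × 203.3 mg/mmol × 0.608 L = 951.769 mg
dipotassium phosphate: 88 mmol/L × 174.18 g/mol × 0.608 L ÷ 1000 = 9.319 g
sodium thiosulfate pentahydrate: 11.1 mmol/L × 248.2 g/mol × 0.608 L ÷ 1000 = 1.675 g
maltose: 36.4 g/L × 0.608 L = 22.131 g
soluble starch: 15.9 g/L × 0.608 L = 9.667 g

magnesium chloride hexahydrate 951.769 mg; dipotassium phosphate 9.319 g; sodium thiosulfate pentahydrate 1.675 g; maltose 22.131 g; soluble starch 9.667 g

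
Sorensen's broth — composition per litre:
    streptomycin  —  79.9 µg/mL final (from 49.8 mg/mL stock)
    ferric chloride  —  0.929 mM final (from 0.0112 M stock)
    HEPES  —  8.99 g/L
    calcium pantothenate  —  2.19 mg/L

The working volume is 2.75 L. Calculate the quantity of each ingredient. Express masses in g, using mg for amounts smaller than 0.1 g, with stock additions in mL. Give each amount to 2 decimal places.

streptomycin 4.41 mL; ferric chloride 228.10 mL; HEPES 24.72 g; calcium pantothenate 6.02 mg

Scale factor relative to 1 L: 2.75.
streptomycin: dilute stock: 79.9 µg/mL × 2750 mL ÷ 49800 µg/mL = 4.41 mL
ferric chloride: C1V1 = C2V2 → 0.929 mM × 2750 mL ÷ 11.2 mM = 228.10 mL
HEPES: 8.99 g/L × 2.75 L = 24.72 g
calcium pantothenate: 2.19 mg/L × 2.75 L = 6.02 mg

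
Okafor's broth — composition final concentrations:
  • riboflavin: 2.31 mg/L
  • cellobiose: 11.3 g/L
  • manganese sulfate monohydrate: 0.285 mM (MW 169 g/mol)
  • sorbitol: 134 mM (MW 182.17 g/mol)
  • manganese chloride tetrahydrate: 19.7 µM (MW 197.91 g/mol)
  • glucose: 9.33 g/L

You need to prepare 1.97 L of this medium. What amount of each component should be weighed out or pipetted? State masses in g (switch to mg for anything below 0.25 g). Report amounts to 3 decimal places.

Working volume: 1.97 L.
riboflavin: 2.31 mg/L × 1.97 L = 4.551 mg
cellobiose: 11.3 g/L × 1.97 L = 22.261 g
manganese sulfate monohydrate: 0.285 mmol/L × 169 mg/mmol × 1.97 L = 94.885 mg
sorbitol: 134 mmol/L × 182.17 g/mol × 1.97 L ÷ 1000 = 48.089 g
manganese chloride tetrahydrate: 19.7 µmol/L × 197.91 g/mol × 1.97 L ÷ 1000 = 7.681 mg
glucose: 9.33 g/L × 1.97 L = 18.380 g

riboflavin 4.551 mg; cellobiose 22.261 g; manganese sulfate monohydrate 94.885 mg; sorbitol 48.089 g; manganese chloride tetrahydrate 7.681 mg; glucose 18.380 g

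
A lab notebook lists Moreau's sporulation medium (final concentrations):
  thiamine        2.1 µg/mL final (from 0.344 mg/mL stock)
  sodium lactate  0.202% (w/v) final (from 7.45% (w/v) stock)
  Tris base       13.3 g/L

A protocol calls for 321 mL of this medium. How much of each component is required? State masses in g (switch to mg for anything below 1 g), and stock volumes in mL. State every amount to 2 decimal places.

thiamine 1.96 mL; sodium lactate 8.70 mL; Tris base 4.27 g

Scale factor relative to 1 L: 0.321.
thiamine: dilute stock: 2.1 µg/mL × 321 mL ÷ 344 µg/mL = 1.96 mL
sodium lactate: dilute stock: 0.202% ÷ 7.45% × 321 mL = 8.70 mL
Tris base: 13.3 g/L × 0.321 L = 4.27 g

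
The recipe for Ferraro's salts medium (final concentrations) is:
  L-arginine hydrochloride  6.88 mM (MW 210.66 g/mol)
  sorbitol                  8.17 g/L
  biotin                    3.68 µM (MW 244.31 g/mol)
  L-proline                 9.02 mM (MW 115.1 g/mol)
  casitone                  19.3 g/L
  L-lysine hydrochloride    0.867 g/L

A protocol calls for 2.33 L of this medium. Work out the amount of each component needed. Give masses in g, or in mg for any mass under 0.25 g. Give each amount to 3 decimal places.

Working volume: 2.33 L.
L-arginine hydrochloride: 6.88 mmol/L × 210.66 g/mol × 2.33 L ÷ 1000 = 3.377 g
sorbitol: 8.17 g/L × 2.33 L = 19.036 g
biotin: 3.68 µmol/L × 244.31 g/mol × 2.33 L ÷ 1000 = 2.095 mg
L-proline: 9.02 mmol/L × 115.1 g/mol × 2.33 L ÷ 1000 = 2.419 g
casitone: 19.3 g/L × 2.33 L = 44.969 g
L-lysine hydrochloride: 0.867 g/L × 2.33 L = 2.020 g

L-arginine hydrochloride 3.377 g; sorbitol 19.036 g; biotin 2.095 mg; L-proline 2.419 g; casitone 44.969 g; L-lysine hydrochloride 2.020 g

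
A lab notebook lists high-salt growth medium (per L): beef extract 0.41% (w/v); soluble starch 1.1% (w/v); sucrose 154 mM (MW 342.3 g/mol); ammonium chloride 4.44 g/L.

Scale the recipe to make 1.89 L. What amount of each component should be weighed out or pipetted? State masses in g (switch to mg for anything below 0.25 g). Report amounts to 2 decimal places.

beef extract 7.75 g; soluble starch 20.79 g; sucrose 99.63 g; ammonium chloride 8.39 g

Working volume: 1.89 L.
beef extract: 0.41% w/v = 4.1 g/L → 4.1 × 1.89 L = 7.75 g
soluble starch: 1.1% w/v = 11 g/L → 11 × 1.89 L = 20.79 g
sucrose: 154 mmol/L × 342.3 g/mol × 1.89 L ÷ 1000 = 99.63 g
ammonium chloride: 4.44 g/L × 1.89 L = 8.39 g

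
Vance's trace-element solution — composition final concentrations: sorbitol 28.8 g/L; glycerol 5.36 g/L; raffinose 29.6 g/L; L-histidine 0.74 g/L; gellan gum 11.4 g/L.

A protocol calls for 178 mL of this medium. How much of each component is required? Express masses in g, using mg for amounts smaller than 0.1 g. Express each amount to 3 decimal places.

Working volume: 178 mL = 0.178 L.
sorbitol: 28.8 g/L × 0.178 L = 5.126 g
glycerol: 5.36 g/L × 0.178 L = 0.954 g
raffinose: 29.6 g/L × 0.178 L = 5.269 g
L-histidine: 0.74 g/L × 0.178 L = 0.132 g
gellan gum: 11.4 g/L × 0.178 L = 2.029 g

sorbitol 5.126 g; glycerol 0.954 g; raffinose 5.269 g; L-histidine 0.132 g; gellan gum 2.029 g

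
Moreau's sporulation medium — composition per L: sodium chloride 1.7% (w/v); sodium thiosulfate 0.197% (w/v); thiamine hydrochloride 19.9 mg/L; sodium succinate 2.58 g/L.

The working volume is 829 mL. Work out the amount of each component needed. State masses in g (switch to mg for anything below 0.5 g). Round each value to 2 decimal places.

sodium chloride 14.09 g; sodium thiosulfate 1.63 g; thiamine hydrochloride 16.50 mg; sodium succinate 2.14 g

Target volume = 829 mL = 0.829 L.
sodium chloride: 1.7% w/v = 17 g/L → 17 × 0.829 L = 14.09 g
sodium thiosulfate: 0.197% w/v = 1.97 g/L → 1.97 × 0.829 L = 1.63 g
thiamine hydrochloride: 19.9 mg/L × 0.829 L = 16.50 mg
sodium succinate: 2.58 g/L × 0.829 L = 2.14 g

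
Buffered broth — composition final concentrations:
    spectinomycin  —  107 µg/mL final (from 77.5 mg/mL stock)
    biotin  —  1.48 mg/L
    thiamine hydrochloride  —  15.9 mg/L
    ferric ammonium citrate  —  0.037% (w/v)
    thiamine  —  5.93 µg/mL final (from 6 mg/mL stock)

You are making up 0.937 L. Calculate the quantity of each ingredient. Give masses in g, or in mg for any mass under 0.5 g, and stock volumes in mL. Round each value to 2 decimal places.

spectinomycin 1.29 mL; biotin 1.39 mg; thiamine hydrochloride 14.90 mg; ferric ammonium citrate 346.69 mg; thiamine 0.93 mL

Scale factor relative to 1 L: 0.937.
spectinomycin: V = C2·V2/C1 = 107 µg/mL × 937 mL ÷ 77500 µg/mL = 1.29 mL
biotin: 1.48 mg/L × 0.937 L = 1.39 mg
thiamine hydrochloride: 15.9 mg/L × 0.937 L = 14.90 mg
ferric ammonium citrate: 0.037 g per 100 mL × 937 mL ÷ 100 = 0.34669 g = 346.69 mg
thiamine: C1V1 = C2V2 → 5.93 µg/mL × 937 mL ÷ 6000 µg/mL = 0.93 mL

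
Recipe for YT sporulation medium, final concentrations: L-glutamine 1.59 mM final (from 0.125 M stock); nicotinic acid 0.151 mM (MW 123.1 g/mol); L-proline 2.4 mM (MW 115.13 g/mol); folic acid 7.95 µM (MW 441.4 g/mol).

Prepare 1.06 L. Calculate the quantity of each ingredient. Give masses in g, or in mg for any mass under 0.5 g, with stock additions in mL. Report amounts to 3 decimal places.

Working volume: 1.06 L.
L-glutamine: V = C2·V2/C1 = 1.59 mM × 1060 mL ÷ 125 mM = 13.483 mL
nicotinic acid: 0.151 mmol/L × 123.1 mg/mmol × 1.06 L = 19.703 mg
L-proline: 2.4 mmol/L × 115.13 mg/mmol × 1.06 L = 292.891 mg
folic acid: 7.95 µmol/L × 441.4 g/mol × 1.06 L ÷ 1000 = 3.720 mg

L-glutamine 13.483 mL; nicotinic acid 19.703 mg; L-proline 292.891 mg; folic acid 3.720 mg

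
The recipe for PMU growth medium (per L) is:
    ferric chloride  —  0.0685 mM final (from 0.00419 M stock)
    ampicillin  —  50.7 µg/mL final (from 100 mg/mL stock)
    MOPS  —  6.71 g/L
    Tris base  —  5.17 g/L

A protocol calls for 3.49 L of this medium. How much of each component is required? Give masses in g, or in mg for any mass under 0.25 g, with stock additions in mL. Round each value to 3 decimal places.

ferric chloride 57.056 mL; ampicillin 1.769 mL; MOPS 23.418 g; Tris base 18.043 g

Working volume: 3.49 L.
ferric chloride: dilute stock: 0.0685 mM × 3490 mL ÷ 4.19 mM = 57.056 mL
ampicillin: dilute stock: 50.7 µg/mL × 3490 mL ÷ 100000 µg/mL = 1.769 mL
MOPS: 6.71 g/L × 3.49 L = 23.418 g
Tris base: 5.17 g/L × 3.49 L = 18.043 g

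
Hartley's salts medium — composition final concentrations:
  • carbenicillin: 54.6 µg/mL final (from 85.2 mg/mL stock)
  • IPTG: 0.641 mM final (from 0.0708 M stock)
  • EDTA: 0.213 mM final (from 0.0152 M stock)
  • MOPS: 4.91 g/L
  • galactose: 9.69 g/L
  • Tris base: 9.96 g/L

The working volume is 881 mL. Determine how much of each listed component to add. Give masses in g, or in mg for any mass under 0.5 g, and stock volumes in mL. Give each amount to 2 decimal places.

Working volume: 881 mL = 0.881 L.
carbenicillin: C1V1 = C2V2 → 54.6 µg/mL × 881 mL ÷ 85200 µg/mL = 0.56 mL
IPTG: C1V1 = C2V2 → 0.641 mM × 881 mL ÷ 70.8 mM = 7.98 mL
EDTA: C1V1 = C2V2 → 0.213 mM × 881 mL ÷ 15.2 mM = 12.35 mL
MOPS: 4.91 g/L × 0.881 L = 4.33 g
galactose: 9.69 g/L × 0.881 L = 8.54 g
Tris base: 9.96 g/L × 0.881 L = 8.77 g

carbenicillin 0.56 mL; IPTG 7.98 mL; EDTA 12.35 mL; MOPS 4.33 g; galactose 8.54 g; Tris base 8.77 g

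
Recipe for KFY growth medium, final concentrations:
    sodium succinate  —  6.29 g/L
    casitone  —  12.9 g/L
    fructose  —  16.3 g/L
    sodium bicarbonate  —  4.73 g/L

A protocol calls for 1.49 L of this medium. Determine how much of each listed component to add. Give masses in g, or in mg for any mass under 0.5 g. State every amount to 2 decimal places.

sodium succinate 9.37 g; casitone 19.22 g; fructose 24.29 g; sodium bicarbonate 7.05 g

Working volume: 1.49 L.
sodium succinate: 6.29 g/L × 1.49 L = 9.37 g
casitone: 12.9 g/L × 1.49 L = 19.22 g
fructose: 16.3 g/L × 1.49 L = 24.29 g
sodium bicarbonate: 4.73 g/L × 1.49 L = 7.05 g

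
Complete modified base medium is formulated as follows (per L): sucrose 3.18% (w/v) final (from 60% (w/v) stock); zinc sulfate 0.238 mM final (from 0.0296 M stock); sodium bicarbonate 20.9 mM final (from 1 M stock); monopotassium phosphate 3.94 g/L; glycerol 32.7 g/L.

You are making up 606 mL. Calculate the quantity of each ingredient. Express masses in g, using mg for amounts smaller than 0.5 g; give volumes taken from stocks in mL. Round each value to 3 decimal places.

Working volume: 606 mL = 0.606 L.
sucrose: dilute stock: 3.18% ÷ 60% × 606 mL = 32.118 mL
zinc sulfate: C1V1 = C2V2 → 0.238 mM × 606 mL ÷ 29.6 mM = 4.873 mL
sodium bicarbonate: dilute stock: 20.9 mM × 606 mL ÷ 1000 mM = 12.665 mL
monopotassium phosphate: 3.94 g/L × 0.606 L = 2.388 g
glycerol: 32.7 g/L × 0.606 L = 19.816 g

sucrose 32.118 mL; zinc sulfate 4.873 mL; sodium bicarbonate 12.665 mL; monopotassium phosphate 2.388 g; glycerol 19.816 g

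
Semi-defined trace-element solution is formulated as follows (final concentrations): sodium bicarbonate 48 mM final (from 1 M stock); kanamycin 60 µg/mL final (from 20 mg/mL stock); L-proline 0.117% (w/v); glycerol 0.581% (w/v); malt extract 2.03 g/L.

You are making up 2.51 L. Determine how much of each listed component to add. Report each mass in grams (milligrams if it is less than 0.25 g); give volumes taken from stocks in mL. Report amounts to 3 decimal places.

Working volume: 2.51 L.
sodium bicarbonate: V = C2·V2/C1 = 48 mM × 2510 mL ÷ 1000 mM = 120.480 mL
kanamycin: C1V1 = C2V2 → 60 µg/mL × 2510 mL ÷ 20000 µg/mL = 7.530 mL
L-proline: 0.117 g per 100 mL × 2510 mL ÷ 100 = 2.937 g
glycerol: 0.581 g per 100 mL × 2510 mL ÷ 100 = 14.583 g
malt extract: 2.03 g/L × 2.51 L = 5.095 g

sodium bicarbonate 120.480 mL; kanamycin 7.530 mL; L-proline 2.937 g; glycerol 14.583 g; malt extract 5.095 g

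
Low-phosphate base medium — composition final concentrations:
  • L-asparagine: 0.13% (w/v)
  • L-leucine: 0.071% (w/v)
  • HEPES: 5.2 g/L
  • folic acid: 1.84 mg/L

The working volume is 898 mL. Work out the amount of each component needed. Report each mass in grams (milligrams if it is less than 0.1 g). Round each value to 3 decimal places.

L-asparagine 1.167 g; L-leucine 0.638 g; HEPES 4.670 g; folic acid 1.652 mg

Scale factor relative to 1 L: 0.898.
L-asparagine: 0.13% w/v = 1.3 g/L → 1.3 × 0.898 L = 1.167 g
L-leucine: 0.071% w/v = 0.71 g/L → 0.71 × 0.898 L = 0.638 g
HEPES: 5.2 g/L × 0.898 L = 4.670 g
folic acid: 1.84 mg/L × 0.898 L = 1.652 mg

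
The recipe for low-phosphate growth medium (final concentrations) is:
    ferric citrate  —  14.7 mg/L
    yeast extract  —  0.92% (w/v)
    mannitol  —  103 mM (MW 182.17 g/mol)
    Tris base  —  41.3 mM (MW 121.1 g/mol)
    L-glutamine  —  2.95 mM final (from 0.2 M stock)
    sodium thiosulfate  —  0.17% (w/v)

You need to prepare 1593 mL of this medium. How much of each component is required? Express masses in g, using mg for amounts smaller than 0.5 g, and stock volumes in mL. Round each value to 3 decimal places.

ferric citrate 23.417 mg; yeast extract 14.656 g; mannitol 29.890 g; Tris base 7.967 g; L-glutamine 23.497 mL; sodium thiosulfate 2.708 g

Working volume: 1593 mL = 1.593 L.
ferric citrate: 14.7 mg/L × 1.593 L = 23.417 mg
yeast extract: 0.92 g per 100 mL × 1593 mL ÷ 100 = 14.656 g
mannitol: 103 mmol/L × 182.17 g/mol × 1.593 L ÷ 1000 = 29.890 g
Tris base: 41.3 mmol/L × 121.1 g/mol × 1.593 L ÷ 1000 = 7.967 g
L-glutamine: C1V1 = C2V2 → 2.95 mM × 1593 mL ÷ 200 mM = 23.497 mL
sodium thiosulfate: 0.17% w/v = 1.7 g/L → 1.7 × 1.593 L = 2.708 g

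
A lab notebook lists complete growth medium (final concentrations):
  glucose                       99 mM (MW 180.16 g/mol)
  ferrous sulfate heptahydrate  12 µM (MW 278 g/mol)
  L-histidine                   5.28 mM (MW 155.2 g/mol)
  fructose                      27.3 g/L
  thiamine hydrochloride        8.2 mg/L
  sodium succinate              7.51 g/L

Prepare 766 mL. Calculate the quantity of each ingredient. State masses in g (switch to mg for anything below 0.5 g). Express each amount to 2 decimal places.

glucose 13.66 g; ferrous sulfate heptahydrate 2.56 mg; L-histidine 0.63 g; fructose 20.91 g; thiamine hydrochloride 6.28 mg; sodium succinate 5.75 g

Target volume = 766 mL = 0.766 L.
glucose: 99 mmol/L × 180.16 g/mol × 0.766 L ÷ 1000 = 13.66 g
ferrous sulfate heptahydrate: 12 µmol/L × 278 g/mol × 0.766 L ÷ 1000 = 2.56 mg
L-histidine: 5.28 mmol/L × 155.2 g/mol × 0.766 L ÷ 1000 = 0.63 g
fructose: 27.3 g/L × 0.766 L = 20.91 g
thiamine hydrochloride: 8.2 mg/L × 0.766 L = 6.28 mg
sodium succinate: 7.51 g/L × 0.766 L = 5.75 g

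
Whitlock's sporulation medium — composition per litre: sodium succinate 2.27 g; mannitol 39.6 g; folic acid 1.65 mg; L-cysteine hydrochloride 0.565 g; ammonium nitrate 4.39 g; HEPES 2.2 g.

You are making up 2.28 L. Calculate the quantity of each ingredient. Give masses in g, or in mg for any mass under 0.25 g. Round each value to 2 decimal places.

Ratio of target to recipe volume: 2280 / 1000 = 2.28.
sodium succinate: 2.27 g × (2280 mL / 1000 mL) = 5.18 g
mannitol: 39.6 g × (2280 mL / 1000 mL) = 90.29 g
folic acid: 1.65 mg × (2280 mL / 1000 mL) = 3.76 mg
L-cysteine hydrochloride: 0.565 g × (2280 mL / 1000 mL) = 1.29 g
ammonium nitrate: 4.39 g × (2280 mL / 1000 mL) = 10.01 g
HEPES: 2.2 g × (2280 mL / 1000 mL) = 5.02 g

sodium succinate 5.18 g; mannitol 90.29 g; folic acid 3.76 mg; L-cysteine hydrochloride 1.29 g; ammonium nitrate 10.01 g; HEPES 5.02 g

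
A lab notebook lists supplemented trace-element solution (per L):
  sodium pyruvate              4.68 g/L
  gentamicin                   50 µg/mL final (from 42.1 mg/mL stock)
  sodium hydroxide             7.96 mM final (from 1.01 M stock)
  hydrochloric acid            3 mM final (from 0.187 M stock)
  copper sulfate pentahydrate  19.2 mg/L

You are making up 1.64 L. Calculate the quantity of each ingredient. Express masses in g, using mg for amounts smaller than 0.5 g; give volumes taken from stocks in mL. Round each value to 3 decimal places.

sodium pyruvate 7.675 g; gentamicin 1.948 mL; sodium hydroxide 12.925 mL; hydrochloric acid 26.310 mL; copper sulfate pentahydrate 31.488 mg

Scale factor relative to 1 L: 1.64.
sodium pyruvate: 4.68 g/L × 1.64 L = 7.675 g
gentamicin: dilute stock: 50 µg/mL × 1640 mL ÷ 42100 µg/mL = 1.948 mL
sodium hydroxide: V = C2·V2/C1 = 7.96 mM × 1640 mL ÷ 1010 mM = 12.925 mL
hydrochloric acid: dilute stock: 3 mM × 1640 mL ÷ 187 mM = 26.310 mL
copper sulfate pentahydrate: 19.2 mg/L × 1.64 L = 31.488 mg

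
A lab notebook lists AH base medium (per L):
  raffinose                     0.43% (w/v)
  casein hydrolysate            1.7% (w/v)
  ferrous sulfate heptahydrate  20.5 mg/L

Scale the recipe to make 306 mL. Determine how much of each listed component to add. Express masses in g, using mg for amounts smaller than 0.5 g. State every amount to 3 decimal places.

Working volume: 306 mL = 0.306 L.
raffinose: 0.43 g per 100 mL × 306 mL ÷ 100 = 1.316 g
casein hydrolysate: 1.7 g per 100 mL × 306 mL ÷ 100 = 5.202 g
ferrous sulfate heptahydrate: 20.5 mg/L × 0.306 L = 6.273 mg

raffinose 1.316 g; casein hydrolysate 5.202 g; ferrous sulfate heptahydrate 6.273 mg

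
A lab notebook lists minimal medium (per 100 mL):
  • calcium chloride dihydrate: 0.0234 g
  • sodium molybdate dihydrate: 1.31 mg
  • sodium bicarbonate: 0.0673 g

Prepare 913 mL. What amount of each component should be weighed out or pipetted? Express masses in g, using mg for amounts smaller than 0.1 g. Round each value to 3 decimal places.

Ratio of target to recipe volume: 913 / 100 = 9.13.
calcium chloride dihydrate: 0.0234 g × (913 mL / 100 mL) = 0.214 g
sodium molybdate dihydrate: 1.31 mg × (913 mL / 100 mL) = 11.960 mg
sodium bicarbonate: 0.0673 g × (913 mL / 100 mL) = 0.614 g

calcium chloride dihydrate 0.214 g; sodium molybdate dihydrate 11.960 mg; sodium bicarbonate 0.614 g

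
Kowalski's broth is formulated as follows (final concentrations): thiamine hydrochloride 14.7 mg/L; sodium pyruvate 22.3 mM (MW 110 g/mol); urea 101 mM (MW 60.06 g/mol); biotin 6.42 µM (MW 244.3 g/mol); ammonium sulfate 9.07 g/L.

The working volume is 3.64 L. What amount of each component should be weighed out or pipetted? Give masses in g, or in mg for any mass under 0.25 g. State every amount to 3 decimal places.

Scale factor relative to 1 L: 3.64.
thiamine hydrochloride: 14.7 mg/L × 3.64 L = 53.508 mg
sodium pyruvate: 22.3 mmol/L × 110 g/mol × 3.64 L ÷ 1000 = 8.929 g
urea: 101 mmol/L × 60.06 g/mol × 3.64 L ÷ 1000 = 22.080 g
biotin: 6.42 µmol/L × 244.3 g/mol × 3.64 L ÷ 1000 = 5.709 mg
ammonium sulfate: 9.07 g/L × 3.64 L = 33.015 g

thiamine hydrochloride 53.508 mg; sodium pyruvate 8.929 g; urea 22.080 g; biotin 5.709 mg; ammonium sulfate 33.015 g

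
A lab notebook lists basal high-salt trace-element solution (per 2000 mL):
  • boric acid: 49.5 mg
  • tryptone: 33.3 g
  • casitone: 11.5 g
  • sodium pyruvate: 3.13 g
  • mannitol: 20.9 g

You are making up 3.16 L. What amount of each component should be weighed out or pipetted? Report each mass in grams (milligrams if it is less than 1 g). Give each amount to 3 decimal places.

boric acid 78.210 mg; tryptone 52.614 g; casitone 18.170 g; sodium pyruvate 4.945 g; mannitol 33.022 g

Ratio of target to recipe volume: 3160 / 2000 = 1.58.
boric acid: 49.5 mg × (3160 mL / 2000 mL) = 78.210 mg
tryptone: 33.3 g × (3160 mL / 2000 mL) = 52.614 g
casitone: 11.5 g × (3160 mL / 2000 mL) = 18.170 g
sodium pyruvate: 3.13 g × (3160 mL / 2000 mL) = 4.945 g
mannitol: 20.9 g × (3160 mL / 2000 mL) = 33.022 g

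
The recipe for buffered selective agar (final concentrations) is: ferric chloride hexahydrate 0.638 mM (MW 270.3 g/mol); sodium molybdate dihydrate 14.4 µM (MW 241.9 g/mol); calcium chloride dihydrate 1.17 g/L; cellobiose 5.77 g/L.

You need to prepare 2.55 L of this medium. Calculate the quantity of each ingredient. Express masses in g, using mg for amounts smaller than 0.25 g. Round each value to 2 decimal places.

Working volume: 2.55 L.
ferric chloride hexahydrate: 0.638 mmol/L × 270.3 g/mol × 2.55 L ÷ 1000 = 0.44 g
sodium molybdate dihydrate: 14.4 µmol/L × 241.9 g/mol × 2.55 L ÷ 1000 = 8.88 mg
calcium chloride dihydrate: 1.17 g/L × 2.55 L = 2.98 g
cellobiose: 5.77 g/L × 2.55 L = 14.71 g

ferric chloride hexahydrate 0.44 g; sodium molybdate dihydrate 8.88 mg; calcium chloride dihydrate 2.98 g; cellobiose 14.71 g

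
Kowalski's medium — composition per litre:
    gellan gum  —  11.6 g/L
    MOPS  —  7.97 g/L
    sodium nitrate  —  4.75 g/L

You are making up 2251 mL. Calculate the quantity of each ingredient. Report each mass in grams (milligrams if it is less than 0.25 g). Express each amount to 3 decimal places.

Scale factor relative to 1 L: 2.251.
gellan gum: 11.6 g/L × 2.251 L = 26.112 g
MOPS: 7.97 g/L × 2.251 L = 17.940 g
sodium nitrate: 4.75 g/L × 2.251 L = 10.692 g

gellan gum 26.112 g; MOPS 17.940 g; sodium nitrate 10.692 g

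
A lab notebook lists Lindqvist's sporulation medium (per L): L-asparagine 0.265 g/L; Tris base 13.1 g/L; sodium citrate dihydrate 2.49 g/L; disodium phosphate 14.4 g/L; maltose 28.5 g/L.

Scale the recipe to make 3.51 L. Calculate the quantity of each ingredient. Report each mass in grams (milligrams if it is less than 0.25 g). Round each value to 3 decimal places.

L-asparagine 0.930 g; Tris base 45.981 g; sodium citrate dihydrate 8.740 g; disodium phosphate 50.544 g; maltose 100.035 g

Scale factor relative to 1 L: 3.51.
L-asparagine: 0.265 g/L × 3.51 L = 0.930 g
Tris base: 13.1 g/L × 3.51 L = 45.981 g
sodium citrate dihydrate: 2.49 g/L × 3.51 L = 8.740 g
disodium phosphate: 14.4 g/L × 3.51 L = 50.544 g
maltose: 28.5 g/L × 3.51 L = 100.035 g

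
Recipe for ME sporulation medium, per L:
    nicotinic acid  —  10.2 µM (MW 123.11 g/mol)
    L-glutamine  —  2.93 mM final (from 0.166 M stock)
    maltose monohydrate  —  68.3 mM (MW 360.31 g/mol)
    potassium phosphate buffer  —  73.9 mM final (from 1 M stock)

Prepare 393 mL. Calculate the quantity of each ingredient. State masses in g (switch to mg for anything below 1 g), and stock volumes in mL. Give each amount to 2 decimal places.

Target volume = 393 mL = 0.393 L.
nicotinic acid: 10.2 µmol/L × 123.11 g/mol × 0.393 L ÷ 1000 = 0.49 mg
L-glutamine: V = C2·V2/C1 = 2.93 mM × 393 mL ÷ 166 mM = 6.94 mL
maltose monohydrate: 68.3 mmol/L × 360.31 g/mol × 0.393 L ÷ 1000 = 9.67 g
potassium phosphate buffer: V = C2·V2/C1 = 73.9 mM × 393 mL ÷ 1000 mM = 29.04 mL

nicotinic acid 0.49 mg; L-glutamine 6.94 mL; maltose monohydrate 9.67 g; potassium phosphate buffer 29.04 mL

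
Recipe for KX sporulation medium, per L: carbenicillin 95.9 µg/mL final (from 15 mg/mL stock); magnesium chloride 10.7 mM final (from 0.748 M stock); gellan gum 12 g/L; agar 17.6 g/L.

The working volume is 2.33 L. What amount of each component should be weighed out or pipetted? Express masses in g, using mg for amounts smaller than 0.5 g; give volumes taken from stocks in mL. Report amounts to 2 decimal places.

carbenicillin 14.90 mL; magnesium chloride 33.33 mL; gellan gum 27.96 g; agar 41.01 g

Working volume: 2.33 L.
carbenicillin: V = C2·V2/C1 = 95.9 µg/mL × 2330 mL ÷ 15000 µg/mL = 14.90 mL
magnesium chloride: dilute stock: 10.7 mM × 2330 mL ÷ 748 mM = 33.33 mL
gellan gum: 12 g/L × 2.33 L = 27.96 g
agar: 17.6 g/L × 2.33 L = 41.01 g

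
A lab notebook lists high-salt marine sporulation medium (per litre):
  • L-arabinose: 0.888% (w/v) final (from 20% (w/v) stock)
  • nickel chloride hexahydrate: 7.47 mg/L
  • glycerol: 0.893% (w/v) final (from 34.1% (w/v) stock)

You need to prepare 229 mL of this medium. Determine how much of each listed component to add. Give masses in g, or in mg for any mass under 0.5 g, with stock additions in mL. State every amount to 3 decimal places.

Target volume = 229 mL = 0.229 L.
L-arabinose: C1V1 = C2V2 → 0.888% ÷ 20% × 229 mL = 10.168 mL
nickel chloride hexahydrate: 7.47 mg/L × 0.229 L = 1.711 mg
glycerol: V = C2·V2/C1 = 0.893% ÷ 34.1% × 229 mL = 5.997 mL

L-arabinose 10.168 mL; nickel chloride hexahydrate 1.711 mg; glycerol 5.997 mL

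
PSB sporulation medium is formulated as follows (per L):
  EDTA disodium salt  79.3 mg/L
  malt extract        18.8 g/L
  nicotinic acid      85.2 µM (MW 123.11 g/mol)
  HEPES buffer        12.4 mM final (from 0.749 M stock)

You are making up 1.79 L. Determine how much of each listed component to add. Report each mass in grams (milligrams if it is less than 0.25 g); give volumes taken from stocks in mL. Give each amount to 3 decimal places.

EDTA disodium salt 141.947 mg; malt extract 33.652 g; nicotinic acid 18.775 mg; HEPES buffer 29.634 mL

Scale factor relative to 1 L: 1.79.
EDTA disodium salt: 79.3 mg/L × 1.79 L = 141.947 mg
malt extract: 18.8 g/L × 1.79 L = 33.652 g
nicotinic acid: 85.2 µmol/L × 123.11 g/mol × 1.79 L ÷ 1000 = 18.775 mg
HEPES buffer: V = C2·V2/C1 = 12.4 mM × 1790 mL ÷ 749 mM = 29.634 mL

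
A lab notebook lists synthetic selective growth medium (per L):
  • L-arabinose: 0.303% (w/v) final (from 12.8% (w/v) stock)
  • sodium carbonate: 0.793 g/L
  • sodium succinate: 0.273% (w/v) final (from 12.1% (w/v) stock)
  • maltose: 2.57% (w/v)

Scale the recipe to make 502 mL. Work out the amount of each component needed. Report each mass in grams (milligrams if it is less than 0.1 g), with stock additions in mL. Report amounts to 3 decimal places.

Target volume = 502 mL = 0.502 L.
L-arabinose: dilute stock: 0.303% ÷ 12.8% × 502 mL = 11.883 mL
sodium carbonate: 0.793 g/L × 0.502 L = 0.398 g
sodium succinate: dilute stock: 0.273% ÷ 12.1% × 502 mL = 11.326 mL
maltose: 2.57 g per 100 mL × 502 mL ÷ 100 = 12.901 g

L-arabinose 11.883 mL; sodium carbonate 0.398 g; sodium succinate 11.326 mL; maltose 12.901 g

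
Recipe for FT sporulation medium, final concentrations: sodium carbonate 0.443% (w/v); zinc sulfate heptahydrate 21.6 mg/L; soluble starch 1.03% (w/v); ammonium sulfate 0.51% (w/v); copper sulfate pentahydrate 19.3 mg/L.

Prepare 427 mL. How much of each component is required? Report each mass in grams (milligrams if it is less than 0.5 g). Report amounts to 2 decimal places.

Target volume = 427 mL = 0.427 L.
sodium carbonate: 0.443 g per 100 mL × 427 mL ÷ 100 = 1.89 g
zinc sulfate heptahydrate: 21.6 mg/L × 0.427 L = 9.22 mg
soluble starch: 1.03 g per 100 mL × 427 mL ÷ 100 = 4.40 g
ammonium sulfate: 0.51 g per 100 mL × 427 mL ÷ 100 = 2.18 g
copper sulfate pentahydrate: 19.3 mg/L × 0.427 L = 8.24 mg

sodium carbonate 1.89 g; zinc sulfate heptahydrate 9.22 mg; soluble starch 4.40 g; ammonium sulfate 2.18 g; copper sulfate pentahydrate 8.24 mg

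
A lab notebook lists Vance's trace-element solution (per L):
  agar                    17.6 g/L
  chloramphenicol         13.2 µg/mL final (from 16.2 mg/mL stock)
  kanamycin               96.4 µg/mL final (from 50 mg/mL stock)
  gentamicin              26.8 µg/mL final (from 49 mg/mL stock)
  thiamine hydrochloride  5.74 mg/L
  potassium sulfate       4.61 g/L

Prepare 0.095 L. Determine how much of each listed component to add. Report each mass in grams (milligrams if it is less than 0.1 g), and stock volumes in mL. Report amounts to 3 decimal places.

agar 1.672 g; chloramphenicol 0.077 mL; kanamycin 0.183 mL; gentamicin 0.052 mL; thiamine hydrochloride 0.545 mg; potassium sulfate 0.438 g

Working volume: 0.095 L.
agar: 17.6 g/L × 0.095 L = 1.672 g
chloramphenicol: V = C2·V2/C1 = 13.2 µg/mL × 95 mL ÷ 16200 µg/mL = 0.077 mL
kanamycin: V = C2·V2/C1 = 96.4 µg/mL × 95 mL ÷ 50000 µg/mL = 0.183 mL
gentamicin: dilute stock: 26.8 µg/mL × 95 mL ÷ 49000 µg/mL = 0.052 mL
thiamine hydrochloride: 5.74 mg/L × 0.095 L = 0.545 mg
potassium sulfate: 4.61 g/L × 0.095 L = 0.438 g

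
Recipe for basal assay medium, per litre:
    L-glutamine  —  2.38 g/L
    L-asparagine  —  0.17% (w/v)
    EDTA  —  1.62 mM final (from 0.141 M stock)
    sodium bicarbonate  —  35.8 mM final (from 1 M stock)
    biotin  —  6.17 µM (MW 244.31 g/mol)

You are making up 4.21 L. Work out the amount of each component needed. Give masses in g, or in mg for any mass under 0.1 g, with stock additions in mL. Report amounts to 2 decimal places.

L-glutamine 10.02 g; L-asparagine 7.16 g; EDTA 48.37 mL; sodium bicarbonate 150.72 mL; biotin 6.35 mg

Working volume: 4.21 L.
L-glutamine: 2.38 g/L × 4.21 L = 10.02 g
L-asparagine: 0.17 g per 100 mL × 4210 mL ÷ 100 = 7.16 g
EDTA: V = C2·V2/C1 = 1.62 mM × 4210 mL ÷ 141 mM = 48.37 mL
sodium bicarbonate: dilute stock: 35.8 mM × 4210 mL ÷ 1000 mM = 150.72 mL
biotin: 6.17 µmol/L × 244.31 g/mol × 4.21 L ÷ 1000 = 6.35 mg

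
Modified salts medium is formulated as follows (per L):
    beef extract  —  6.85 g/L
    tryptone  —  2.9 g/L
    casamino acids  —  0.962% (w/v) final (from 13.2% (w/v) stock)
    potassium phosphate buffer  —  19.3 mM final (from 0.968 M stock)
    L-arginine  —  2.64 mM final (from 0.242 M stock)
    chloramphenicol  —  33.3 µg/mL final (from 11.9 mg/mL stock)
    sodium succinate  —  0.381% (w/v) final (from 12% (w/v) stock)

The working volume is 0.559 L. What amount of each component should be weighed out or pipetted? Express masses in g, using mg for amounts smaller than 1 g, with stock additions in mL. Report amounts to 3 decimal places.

Scale factor relative to 1 L: 0.559.
beef extract: 6.85 g/L × 0.559 L = 3.829 g
tryptone: 2.9 g/L × 0.559 L = 1.621 g
casamino acids: dilute stock: 0.962% ÷ 13.2% × 559 mL = 40.739 mL
potassium phosphate buffer: dilute stock: 19.3 mM × 559 mL ÷ 968 mM = 11.145 mL
L-arginine: dilute stock: 2.64 mM × 559 mL ÷ 242 mM = 6.098 mL
chloramphenicol: V = C2·V2/C1 = 33.3 µg/mL × 559 mL ÷ 11900 µg/mL = 1.564 mL
sodium succinate: dilute stock: 0.381% ÷ 12% × 559 mL = 17.748 mL

beef extract 3.829 g; tryptone 1.621 g; casamino acids 40.739 mL; potassium phosphate buffer 11.145 mL; L-arginine 6.098 mL; chloramphenicol 1.564 mL; sodium succinate 17.748 mL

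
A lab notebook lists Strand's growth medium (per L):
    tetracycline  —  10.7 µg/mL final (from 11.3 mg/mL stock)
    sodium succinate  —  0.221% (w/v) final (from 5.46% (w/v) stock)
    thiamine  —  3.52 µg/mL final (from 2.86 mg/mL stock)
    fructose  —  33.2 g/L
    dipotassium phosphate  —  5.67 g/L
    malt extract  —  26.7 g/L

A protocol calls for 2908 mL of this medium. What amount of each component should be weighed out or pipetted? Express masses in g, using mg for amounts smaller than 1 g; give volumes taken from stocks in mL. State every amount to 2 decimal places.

Scale factor relative to 1 L: 2.908.
tetracycline: C1V1 = C2V2 → 10.7 µg/mL × 2908 mL ÷ 11300 µg/mL = 2.75 mL
sodium succinate: C1V1 = C2V2 → 0.221% ÷ 5.46% × 2908 mL = 117.70 mL
thiamine: dilute stock: 3.52 µg/mL × 2908 mL ÷ 2860 µg/mL = 3.58 mL
fructose: 33.2 g/L × 2.908 L = 96.55 g
dipotassium phosphate: 5.67 g/L × 2.908 L = 16.49 g
malt extract: 26.7 g/L × 2.908 L = 77.64 g

tetracycline 2.75 mL; sodium succinate 117.70 mL; thiamine 3.58 mL; fructose 96.55 g; dipotassium phosphate 16.49 g; malt extract 77.64 g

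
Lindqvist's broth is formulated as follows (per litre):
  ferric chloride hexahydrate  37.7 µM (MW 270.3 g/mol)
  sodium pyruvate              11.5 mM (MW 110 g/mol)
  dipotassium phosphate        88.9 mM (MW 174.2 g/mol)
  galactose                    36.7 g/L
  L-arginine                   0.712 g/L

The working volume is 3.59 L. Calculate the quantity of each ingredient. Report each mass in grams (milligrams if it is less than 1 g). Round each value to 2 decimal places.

Working volume: 3.59 L.
ferric chloride hexahydrate: 37.7 µmol/L × 270.3 g/mol × 3.59 L ÷ 1000 = 36.58 mg
sodium pyruvate: 11.5 mmol/L × 110 g/mol × 3.59 L ÷ 1000 = 4.54 g
dipotassium phosphate: 88.9 mmol/L × 174.2 g/mol × 3.59 L ÷ 1000 = 55.60 g
galactose: 36.7 g/L × 3.59 L = 131.75 g
L-arginine: 0.712 g/L × 3.59 L = 2.56 g

ferric chloride hexahydrate 36.58 mg; sodium pyruvate 4.54 g; dipotassium phosphate 55.60 g; galactose 131.75 g; L-arginine 2.56 g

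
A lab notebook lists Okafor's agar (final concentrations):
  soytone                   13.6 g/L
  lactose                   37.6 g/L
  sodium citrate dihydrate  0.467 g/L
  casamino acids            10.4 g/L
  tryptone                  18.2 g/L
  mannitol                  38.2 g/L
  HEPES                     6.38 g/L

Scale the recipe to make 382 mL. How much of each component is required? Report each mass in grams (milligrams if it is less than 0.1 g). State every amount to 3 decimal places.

Working volume: 382 mL = 0.382 L.
soytone: 13.6 g/L × 0.382 L = 5.195 g
lactose: 37.6 g/L × 0.382 L = 14.363 g
sodium citrate dihydrate: 0.467 g/L × 0.382 L = 0.178 g
casamino acids: 10.4 g/L × 0.382 L = 3.973 g
tryptone: 18.2 g/L × 0.382 L = 6.952 g
mannitol: 38.2 g/L × 0.382 L = 14.592 g
HEPES: 6.38 g/L × 0.382 L = 2.437 g

soytone 5.195 g; lactose 14.363 g; sodium citrate dihydrate 0.178 g; casamino acids 3.973 g; tryptone 6.952 g; mannitol 14.592 g; HEPES 2.437 g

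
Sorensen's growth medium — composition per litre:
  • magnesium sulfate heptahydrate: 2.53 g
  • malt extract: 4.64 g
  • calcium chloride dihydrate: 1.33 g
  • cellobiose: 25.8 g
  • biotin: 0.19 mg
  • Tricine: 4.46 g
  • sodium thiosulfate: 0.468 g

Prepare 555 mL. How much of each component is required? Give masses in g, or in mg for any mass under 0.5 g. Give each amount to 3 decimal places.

Scale factor = 555 mL / 1000 mL = 0.555.
magnesium sulfate heptahydrate: 2.53 g × (555 mL / 1000 mL) = 1.404 g
malt extract: 4.64 g × (555 mL / 1000 mL) = 2.575 g
calcium chloride dihydrate: 1.33 g × (555 mL / 1000 mL) = 0.738 g
cellobiose: 25.8 g × (555 mL / 1000 mL) = 14.319 g
biotin: 0.19 mg × (555 mL / 1000 mL) = 0.105 mg
Tricine: 4.46 g × (555 mL / 1000 mL) = 2.475 g
sodium thiosulfate: 0.468 g × (555 mL / 1000 mL) = 0.25974 g = 259.740 mg

magnesium sulfate heptahydrate 1.404 g; malt extract 2.575 g; calcium chloride dihydrate 0.738 g; cellobiose 14.319 g; biotin 0.105 mg; Tricine 2.475 g; sodium thiosulfate 259.740 mg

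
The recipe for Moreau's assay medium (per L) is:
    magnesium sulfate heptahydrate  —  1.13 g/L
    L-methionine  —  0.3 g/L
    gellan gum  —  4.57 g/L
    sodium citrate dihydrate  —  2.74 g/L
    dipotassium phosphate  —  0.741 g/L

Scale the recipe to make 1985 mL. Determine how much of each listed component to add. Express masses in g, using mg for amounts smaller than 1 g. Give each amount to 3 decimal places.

Target volume = 1985 mL = 1.985 L.
magnesium sulfate heptahydrate: 1.13 g/L × 1.985 L = 2.243 g
L-methionine: 0.3 g/L × 1.985 L = 0.5955 g = 595.500 mg
gellan gum: 4.57 g/L × 1.985 L = 9.071 g
sodium citrate dihydrate: 2.74 g/L × 1.985 L = 5.439 g
dipotassium phosphate: 0.741 g/L × 1.985 L = 1.471 g

magnesium sulfate heptahydrate 2.243 g; L-methionine 595.500 mg; gellan gum 9.071 g; sodium citrate dihydrate 5.439 g; dipotassium phosphate 1.471 g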